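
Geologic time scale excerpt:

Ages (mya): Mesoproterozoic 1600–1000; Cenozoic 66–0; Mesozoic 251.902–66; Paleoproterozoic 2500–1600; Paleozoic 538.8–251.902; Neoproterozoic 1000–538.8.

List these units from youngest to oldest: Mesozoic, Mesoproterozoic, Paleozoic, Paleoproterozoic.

Read off each span (Ma): Mesozoic 251.902–66; Mesoproterozoic 1600–1000; Paleozoic 538.8–251.902; Paleoproterozoic 2500–1600.
Larger Ma is older, so oldest→youngest is Paleoproterozoic, Mesoproterozoic, Paleozoic, Mesozoic; reverse it for youngest→oldest.

Mesozoic, Paleozoic, Mesoproterozoic, Paleoproterozoic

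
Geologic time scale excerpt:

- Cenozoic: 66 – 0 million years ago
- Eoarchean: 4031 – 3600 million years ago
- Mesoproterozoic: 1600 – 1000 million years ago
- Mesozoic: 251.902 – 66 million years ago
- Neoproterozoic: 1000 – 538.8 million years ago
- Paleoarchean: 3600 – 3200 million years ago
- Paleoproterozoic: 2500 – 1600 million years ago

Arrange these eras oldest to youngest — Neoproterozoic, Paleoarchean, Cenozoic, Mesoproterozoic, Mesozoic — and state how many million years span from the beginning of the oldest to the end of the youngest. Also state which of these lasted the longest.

Start ages (Ma): Paleoarchean 3600, Mesoproterozoic 1600, Neoproterozoic 1000, Mesozoic 251.902, Cenozoic 66.
Ordered oldest to youngest: Paleoarchean, Mesoproterozoic, Neoproterozoic, Mesozoic, Cenozoic.
Span = 3600 − 0 = 3600 Myr.
Durations: Cenozoic 66, Neoproterozoic 461.2, Mesoproterozoic 600, Paleoarchean 400, Mesozoic 185.902 → longest is Mesoproterozoic (600 Myr).

Paleoarchean → Mesoproterozoic → Neoproterozoic → Mesozoic → Cenozoic; total span 3600 Myr; longest is Mesoproterozoic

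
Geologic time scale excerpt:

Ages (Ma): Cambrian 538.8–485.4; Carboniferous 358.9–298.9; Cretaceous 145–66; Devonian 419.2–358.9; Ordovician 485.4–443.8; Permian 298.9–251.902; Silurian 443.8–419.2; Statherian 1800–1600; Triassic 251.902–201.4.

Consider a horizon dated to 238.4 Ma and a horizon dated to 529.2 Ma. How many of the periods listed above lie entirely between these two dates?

5

529.2 Ma sits inside the Cambrian (538.8–485.4) and 238.4 Ma inside the Triassic (251.902–201.4); neither of those is wholly between the two dates.
The listed periods lying completely between them are Ordovician, Silurian, Devonian, Carboniferous, Permian — 5 in all.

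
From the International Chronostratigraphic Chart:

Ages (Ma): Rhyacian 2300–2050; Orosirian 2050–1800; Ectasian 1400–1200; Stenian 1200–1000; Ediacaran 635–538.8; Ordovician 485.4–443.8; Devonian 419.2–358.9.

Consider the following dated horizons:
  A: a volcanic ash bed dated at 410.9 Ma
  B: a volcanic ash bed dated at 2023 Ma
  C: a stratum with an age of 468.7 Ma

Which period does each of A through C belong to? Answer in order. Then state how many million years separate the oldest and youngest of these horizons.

A — Devonian; B — Orosirian; C — Ordovician; span 1612.1 million years

Match each age against the start–end ranges in the excerpt: A = 410.9 Ma → Devonian (419.2–358.9); B = 2023 Ma → Orosirian (2050–1800); C = 468.7 Ma → Ordovician (485.4–443.8).
The largest age is 2023 Ma and the smallest is 410.9 Ma; their difference is 1612.1 Myr.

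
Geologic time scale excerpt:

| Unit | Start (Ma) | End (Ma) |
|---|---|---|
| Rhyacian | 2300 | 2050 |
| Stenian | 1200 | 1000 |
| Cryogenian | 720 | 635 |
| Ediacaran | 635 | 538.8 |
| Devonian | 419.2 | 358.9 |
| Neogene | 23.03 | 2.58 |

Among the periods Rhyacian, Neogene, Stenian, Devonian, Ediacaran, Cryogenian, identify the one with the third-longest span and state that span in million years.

Ediacaran, 96.2 million years

Start − end for each: Rhyacian 2300 − 2050 = 250; Neogene 23.03 − 2.58 = 20.45; Stenian 1200 − 1000 = 200; Devonian 419.2 − 358.9 = 60.3; Ediacaran 635 − 538.8 = 96.2; Cryogenian 720 − 635 = 85.
Ranking these from longest: Rhyacian > Stenian > Ediacaran > Cryogenian > Devonian > Neogene.
Position 3 in that ranking is Ediacaran, which lasted 96.2 Myr.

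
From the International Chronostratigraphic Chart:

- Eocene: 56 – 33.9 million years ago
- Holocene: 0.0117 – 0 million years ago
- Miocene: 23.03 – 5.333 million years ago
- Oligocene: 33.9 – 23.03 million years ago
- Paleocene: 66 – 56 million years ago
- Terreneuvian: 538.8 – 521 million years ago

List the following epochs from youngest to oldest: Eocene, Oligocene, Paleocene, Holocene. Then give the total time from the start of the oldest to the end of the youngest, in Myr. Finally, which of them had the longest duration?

Holocene, Oligocene, Eocene, Paleocene; total span 66 Myr; longest is Eocene

From the excerpt: Eocene 56–33.9; Oligocene 33.9–23.03; Paleocene 66–56; Holocene 0.0117–0 (Ma).
Larger Ma is earlier, so the oldest is Paleocene and the youngest is Holocene; youngest to oldest: Holocene, Oligocene, Eocene, Paleocene.
Oldest start 66 minus youngest end 0 gives 66 Myr overall.
Individual lengths (start − end): Oligocene 10.87; Holocene 0.0117; Eocene 22.1; Paleocene 10. The largest is Eocene at 22.1 Myr.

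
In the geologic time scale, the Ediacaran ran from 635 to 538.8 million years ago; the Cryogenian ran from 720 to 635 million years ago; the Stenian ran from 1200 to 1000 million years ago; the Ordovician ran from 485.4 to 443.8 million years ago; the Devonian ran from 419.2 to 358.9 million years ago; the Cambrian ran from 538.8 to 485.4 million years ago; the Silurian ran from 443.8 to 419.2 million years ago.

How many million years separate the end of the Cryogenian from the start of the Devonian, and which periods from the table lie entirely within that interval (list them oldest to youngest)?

The Cryogenian closes at 635 Ma and the Devonian opens at 419.2 Ma, so the interval is 635 − 419.2 = 215.8 Myr.
A period fits inside if it starts at or after 635 Ma and ends at or before 419.2 Ma; oldest first that gives Ediacaran, Cambrian, Ordovician, Silurian.

215.8 million years; Ediacaran, Cambrian, Ordovician, Silurian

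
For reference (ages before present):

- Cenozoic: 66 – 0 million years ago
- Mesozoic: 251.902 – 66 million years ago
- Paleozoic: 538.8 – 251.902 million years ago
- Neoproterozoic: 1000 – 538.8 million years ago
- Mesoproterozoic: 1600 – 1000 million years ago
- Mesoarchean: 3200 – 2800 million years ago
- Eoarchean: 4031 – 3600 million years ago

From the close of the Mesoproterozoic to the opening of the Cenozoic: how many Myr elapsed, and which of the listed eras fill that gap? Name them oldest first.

The Mesoproterozoic closes at 1000 Ma and the Cenozoic opens at 66 Ma, so the interval is 1000 − 66 = 934 Myr.
An era fits inside if it starts at or after 1000 Ma and ends at or before 66 Ma; oldest first that gives Neoproterozoic, Paleozoic, Mesozoic.

934 million years; Neoproterozoic, Paleozoic, Mesozoic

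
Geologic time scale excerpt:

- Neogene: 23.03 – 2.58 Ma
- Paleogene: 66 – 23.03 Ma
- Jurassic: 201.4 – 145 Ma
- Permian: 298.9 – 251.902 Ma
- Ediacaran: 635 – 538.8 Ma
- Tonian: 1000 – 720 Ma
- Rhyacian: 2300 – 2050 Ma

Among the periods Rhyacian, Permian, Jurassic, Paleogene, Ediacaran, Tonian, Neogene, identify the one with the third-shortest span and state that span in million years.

Permian, 46.998 million years

Start − end for each: Rhyacian 2300 − 2050 = 250; Permian 298.9 − 251.902 = 46.998; Jurassic 201.4 − 145 = 56.4; Paleogene 66 − 23.03 = 42.97; Ediacaran 635 − 538.8 = 96.2; Tonian 1000 − 720 = 280; Neogene 23.03 − 2.58 = 20.45.
Ranking these from shortest: Neogene < Paleogene < Permian < Jurassic < Ediacaran < Rhyacian < Tonian.
Position 3 in that ranking is Permian, which lasted 46.998 Myr.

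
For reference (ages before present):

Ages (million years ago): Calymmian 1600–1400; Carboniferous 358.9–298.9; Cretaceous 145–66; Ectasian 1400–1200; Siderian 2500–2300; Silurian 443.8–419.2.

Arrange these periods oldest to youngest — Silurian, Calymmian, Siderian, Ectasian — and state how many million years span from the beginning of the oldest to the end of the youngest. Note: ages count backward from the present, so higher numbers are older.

Siderian, Calymmian, Ectasian, Silurian; total span 2080.8 Myr

Start ages (Ma): Siderian 2500, Calymmian 1600, Ectasian 1400, Silurian 443.8.
Ordered oldest to youngest: Siderian, Calymmian, Ectasian, Silurian.
Span = 2500 − 419.2 = 2080.8 Myr.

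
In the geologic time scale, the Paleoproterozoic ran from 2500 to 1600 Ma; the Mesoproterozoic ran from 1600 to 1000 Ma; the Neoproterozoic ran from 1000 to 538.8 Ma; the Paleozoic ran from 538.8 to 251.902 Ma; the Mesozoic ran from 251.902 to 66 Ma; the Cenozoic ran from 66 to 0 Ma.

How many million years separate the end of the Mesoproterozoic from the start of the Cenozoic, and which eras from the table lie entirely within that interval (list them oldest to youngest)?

934 million years; Neoproterozoic, Paleozoic, Mesozoic

End of Mesoproterozoic = 1000 Ma; start of Cenozoic = 66 Ma.
Gap = 1000 − 66 = 934 Myr.
Eras wholly inside 1000–66 Ma: Neoproterozoic (1000–538.8), Paleozoic (538.8–251.902), Mesozoic (251.902–66).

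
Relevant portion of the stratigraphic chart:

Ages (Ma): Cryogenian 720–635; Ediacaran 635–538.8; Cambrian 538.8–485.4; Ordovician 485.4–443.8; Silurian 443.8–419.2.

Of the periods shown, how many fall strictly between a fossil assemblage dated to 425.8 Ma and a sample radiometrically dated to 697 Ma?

3

697 Ma sits inside the Cryogenian (720–635) and 425.8 Ma inside the Silurian (443.8–419.2); neither of those is wholly between the two dates.
The listed periods lying completely between them are Ediacaran, Cambrian, Ordovician — 3 in all.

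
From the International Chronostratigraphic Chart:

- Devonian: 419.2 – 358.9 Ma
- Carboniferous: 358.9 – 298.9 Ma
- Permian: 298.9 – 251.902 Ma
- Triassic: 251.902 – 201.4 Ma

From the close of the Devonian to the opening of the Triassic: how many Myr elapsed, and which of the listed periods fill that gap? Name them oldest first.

106.998 million years; Carboniferous, Permian

The Devonian closes at 358.9 Ma and the Triassic opens at 251.902 Ma, so the interval is 358.9 − 251.902 = 106.998 Myr.
A period fits inside if it starts at or after 358.9 Ma and ends at or before 251.902 Ma; oldest first that gives Carboniferous, Permian.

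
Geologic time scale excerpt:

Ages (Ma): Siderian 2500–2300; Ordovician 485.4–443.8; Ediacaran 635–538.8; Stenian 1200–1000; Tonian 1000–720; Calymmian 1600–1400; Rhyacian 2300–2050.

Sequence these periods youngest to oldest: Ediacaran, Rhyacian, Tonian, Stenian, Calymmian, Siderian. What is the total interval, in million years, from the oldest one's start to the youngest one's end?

Ediacaran → Tonian → Stenian → Calymmian → Rhyacian → Siderian; total span 1961.2 Myr

Start ages (Ma): Siderian 2500, Rhyacian 2300, Calymmian 1600, Stenian 1200, Tonian 1000, Ediacaran 635.
Ordered youngest to oldest: Ediacaran, Tonian, Stenian, Calymmian, Rhyacian, Siderian.
Span = 2500 − 538.8 = 1961.2 Myr.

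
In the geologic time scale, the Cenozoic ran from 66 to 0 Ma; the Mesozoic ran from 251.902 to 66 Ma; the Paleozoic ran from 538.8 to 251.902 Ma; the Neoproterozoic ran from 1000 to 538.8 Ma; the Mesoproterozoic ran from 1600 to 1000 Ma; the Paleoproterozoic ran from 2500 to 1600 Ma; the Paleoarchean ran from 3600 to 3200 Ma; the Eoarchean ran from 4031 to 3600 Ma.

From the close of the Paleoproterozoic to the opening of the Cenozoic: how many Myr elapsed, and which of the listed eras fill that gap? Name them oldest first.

1534 million years; Mesoproterozoic, Neoproterozoic, Paleozoic, Mesozoic

The Paleoproterozoic closes at 1600 Ma and the Cenozoic opens at 66 Ma, so the interval is 1600 − 66 = 1534 Myr.
An era fits inside if it starts at or after 1600 Ma and ends at or before 66 Ma; oldest first that gives Mesoproterozoic, Neoproterozoic, Paleozoic, Mesozoic.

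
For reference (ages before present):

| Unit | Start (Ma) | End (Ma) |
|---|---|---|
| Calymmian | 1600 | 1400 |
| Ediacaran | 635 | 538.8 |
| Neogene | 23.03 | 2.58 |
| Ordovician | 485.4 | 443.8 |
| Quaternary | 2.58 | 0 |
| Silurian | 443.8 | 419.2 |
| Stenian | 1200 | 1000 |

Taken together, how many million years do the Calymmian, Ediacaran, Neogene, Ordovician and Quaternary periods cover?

Each duration: Calymmian = 200; Ediacaran = 96.2; Neogene = 20.45; Ordovician = 41.6; Quaternary = 2.58.
Sum: 200 + 96.2 + 20.45 + 41.6 + 2.58 = 360.83 Myr.

360.83 million years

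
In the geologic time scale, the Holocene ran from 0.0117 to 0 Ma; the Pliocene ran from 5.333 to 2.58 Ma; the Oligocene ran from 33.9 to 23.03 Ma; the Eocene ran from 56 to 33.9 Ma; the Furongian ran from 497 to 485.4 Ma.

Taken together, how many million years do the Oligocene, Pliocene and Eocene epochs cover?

Each duration: Oligocene = 10.87; Pliocene = 2.753; Eocene = 22.1.
Sum: 10.87 + 2.753 + 22.1 = 35.723 Myr.

35.723 million years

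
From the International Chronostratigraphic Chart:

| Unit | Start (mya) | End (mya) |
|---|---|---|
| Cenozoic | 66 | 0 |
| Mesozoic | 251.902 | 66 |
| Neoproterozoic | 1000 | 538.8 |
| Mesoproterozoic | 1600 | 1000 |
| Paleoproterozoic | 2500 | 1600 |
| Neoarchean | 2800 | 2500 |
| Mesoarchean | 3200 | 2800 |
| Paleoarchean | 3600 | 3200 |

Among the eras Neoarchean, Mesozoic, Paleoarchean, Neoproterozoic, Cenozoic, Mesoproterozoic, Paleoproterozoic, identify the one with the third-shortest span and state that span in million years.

Durations: Neoarchean 300; Mesozoic 185.902; Paleoarchean 400; Neoproterozoic 461.2; Cenozoic 66; Mesoproterozoic 600; Paleoproterozoic 900 Myr.
Sorted shortest-first: Cenozoic (66), Mesozoic (185.902), Neoarchean (300), Paleoarchean (400), Neoproterozoic (461.2), Mesoproterozoic (600), Paleoproterozoic (900).
The third shortest is Neoarchean at 300 Myr.

Neoarchean, 300 million years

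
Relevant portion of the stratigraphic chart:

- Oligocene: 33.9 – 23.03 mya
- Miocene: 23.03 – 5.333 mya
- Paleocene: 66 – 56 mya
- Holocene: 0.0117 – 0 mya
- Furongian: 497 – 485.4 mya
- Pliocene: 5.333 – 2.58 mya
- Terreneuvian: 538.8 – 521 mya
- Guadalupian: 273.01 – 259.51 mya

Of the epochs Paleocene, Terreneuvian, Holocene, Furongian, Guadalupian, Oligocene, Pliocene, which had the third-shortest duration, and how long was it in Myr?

Durations: Paleocene 10; Terreneuvian 17.8; Holocene 0.0117; Furongian 11.6; Guadalupian 13.5; Oligocene 10.87; Pliocene 2.753 Myr.
Sorted shortest-first: Holocene (0.0117), Pliocene (2.753), Paleocene (10), Oligocene (10.87), Furongian (11.6), Guadalupian (13.5), Terreneuvian (17.8).
The third shortest is Paleocene at 10 Myr.

Paleocene, 10 million years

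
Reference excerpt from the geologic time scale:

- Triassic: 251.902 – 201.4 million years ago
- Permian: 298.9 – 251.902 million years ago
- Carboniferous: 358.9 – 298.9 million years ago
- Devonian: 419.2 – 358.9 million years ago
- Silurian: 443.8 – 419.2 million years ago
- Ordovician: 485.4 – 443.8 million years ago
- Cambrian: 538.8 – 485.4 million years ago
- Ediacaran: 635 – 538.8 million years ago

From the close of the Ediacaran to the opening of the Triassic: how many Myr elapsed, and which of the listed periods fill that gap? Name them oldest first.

The Ediacaran closes at 538.8 Ma and the Triassic opens at 251.902 Ma, so the interval is 538.8 − 251.902 = 286.898 Myr.
A period fits inside if it starts at or after 538.8 Ma and ends at or before 251.902 Ma; oldest first that gives Cambrian, Ordovician, Silurian, Devonian, Carboniferous, Permian.

286.898 million years; Cambrian, Ordovician, Silurian, Devonian, Carboniferous, Permian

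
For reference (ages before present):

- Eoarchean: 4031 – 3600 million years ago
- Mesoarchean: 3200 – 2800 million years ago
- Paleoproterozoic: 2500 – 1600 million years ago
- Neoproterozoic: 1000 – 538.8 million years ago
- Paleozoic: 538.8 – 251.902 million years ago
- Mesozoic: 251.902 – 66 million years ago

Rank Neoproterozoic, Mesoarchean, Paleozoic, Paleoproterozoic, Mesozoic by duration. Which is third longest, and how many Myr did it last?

Mesoarchean, 400 million years

Durations: Neoproterozoic 461.2; Mesoarchean 400; Paleozoic 286.898; Paleoproterozoic 900; Mesozoic 185.902 Myr.
Sorted longest-first: Paleoproterozoic (900), Neoproterozoic (461.2), Mesoarchean (400), Paleozoic (286.898), Mesozoic (185.902).
The third longest is Mesoarchean at 400 Myr.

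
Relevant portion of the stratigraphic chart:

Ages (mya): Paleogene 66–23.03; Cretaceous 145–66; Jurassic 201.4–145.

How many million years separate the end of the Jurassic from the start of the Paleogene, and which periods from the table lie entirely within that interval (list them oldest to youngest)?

79 million years; Cretaceous

The Jurassic closes at 145 Ma and the Paleogene opens at 66 Ma, so the interval is 145 − 66 = 79 Myr.
A period fits inside if it starts at or after 145 Ma and ends at or before 66 Ma; oldest first that gives Cretaceous.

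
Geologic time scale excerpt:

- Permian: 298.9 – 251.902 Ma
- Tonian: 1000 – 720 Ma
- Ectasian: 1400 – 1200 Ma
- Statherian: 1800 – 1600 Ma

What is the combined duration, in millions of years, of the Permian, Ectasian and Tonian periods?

Each duration: Permian = 46.998; Ectasian = 200; Tonian = 280.
Sum: 46.998 + 200 + 280 = 526.998 Myr.

526.998 million years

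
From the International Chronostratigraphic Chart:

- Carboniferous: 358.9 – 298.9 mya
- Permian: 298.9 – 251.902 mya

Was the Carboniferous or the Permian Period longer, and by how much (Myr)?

Carboniferous, by 13.002 million years

Carboniferous: 358.9 − 298.9 = 60 Myr.
Permian: 298.9 − 251.902 = 46.998 Myr.
Difference: 60 − 46.998 = 13.002 Myr, so the Carboniferous was longer.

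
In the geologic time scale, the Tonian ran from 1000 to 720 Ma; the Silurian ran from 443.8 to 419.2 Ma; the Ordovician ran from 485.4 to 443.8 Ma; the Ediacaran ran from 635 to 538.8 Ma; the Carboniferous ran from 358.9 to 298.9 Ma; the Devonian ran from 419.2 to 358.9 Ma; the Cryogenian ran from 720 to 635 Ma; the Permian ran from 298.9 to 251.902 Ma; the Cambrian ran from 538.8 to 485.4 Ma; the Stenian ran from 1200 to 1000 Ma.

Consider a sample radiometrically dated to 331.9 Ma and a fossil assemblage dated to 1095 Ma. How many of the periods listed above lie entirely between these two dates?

7

The older date is 1095 Ma and the younger is 331.9 Ma.
Periods with start < 1095 and end > 331.9 Ma: Tonian (1000–720), Cryogenian (720–635), Ediacaran (635–538.8), Cambrian (538.8–485.4), Ordovician (485.4–443.8), Silurian (443.8–419.2), Devonian (419.2–358.9).
That is 7 complete periods.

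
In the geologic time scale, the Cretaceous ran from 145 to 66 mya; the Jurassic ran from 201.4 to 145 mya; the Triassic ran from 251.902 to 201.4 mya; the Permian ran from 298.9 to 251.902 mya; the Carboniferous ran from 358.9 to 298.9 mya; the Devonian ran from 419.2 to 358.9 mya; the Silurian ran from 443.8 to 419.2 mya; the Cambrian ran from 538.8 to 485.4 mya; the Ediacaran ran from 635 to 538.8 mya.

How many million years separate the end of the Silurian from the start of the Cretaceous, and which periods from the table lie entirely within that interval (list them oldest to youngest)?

End of Silurian = 419.2 Ma; start of Cretaceous = 145 Ma.
Gap = 419.2 − 145 = 274.2 Myr.
Periods wholly inside 419.2–145 Ma: Devonian (419.2–358.9), Carboniferous (358.9–298.9), Permian (298.9–251.902), Triassic (251.902–201.4), Jurassic (201.4–145).

274.2 million years; Devonian, Carboniferous, Permian, Triassic, Jurassic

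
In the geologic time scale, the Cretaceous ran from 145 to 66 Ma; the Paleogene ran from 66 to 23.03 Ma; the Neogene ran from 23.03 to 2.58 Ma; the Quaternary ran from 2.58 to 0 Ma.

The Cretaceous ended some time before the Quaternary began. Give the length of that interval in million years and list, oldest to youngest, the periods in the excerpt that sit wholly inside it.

End of Cretaceous = 66 Ma; start of Quaternary = 2.58 Ma.
Gap = 66 − 2.58 = 63.42 Myr.
Periods wholly inside 66–2.58 Ma: Paleogene (66–23.03), Neogene (23.03–2.58).

63.42 million years; Paleogene, Neogene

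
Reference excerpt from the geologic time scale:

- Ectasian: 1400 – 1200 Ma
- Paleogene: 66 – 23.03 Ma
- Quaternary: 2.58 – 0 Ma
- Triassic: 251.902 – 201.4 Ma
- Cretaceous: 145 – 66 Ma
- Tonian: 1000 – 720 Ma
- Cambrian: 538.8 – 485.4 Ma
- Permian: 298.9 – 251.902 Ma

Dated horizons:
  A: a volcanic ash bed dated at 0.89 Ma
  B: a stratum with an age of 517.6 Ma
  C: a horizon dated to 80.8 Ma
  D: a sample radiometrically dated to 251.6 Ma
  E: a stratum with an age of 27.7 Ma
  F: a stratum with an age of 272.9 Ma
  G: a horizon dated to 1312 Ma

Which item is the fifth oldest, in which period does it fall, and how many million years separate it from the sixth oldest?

Larger Ma means older, so oldest first: G 1312 > B 517.6 > F 272.9 > D 251.6 > C 80.8 > E 27.7 > A 0.89.
Counting 5 along gives C (80.8 Ma); the excerpt puts that inside the Cretaceous, 145–66 Ma.
Next in line is E (27.7 Ma), and 80.8 − 27.7 = 53.1 Myr.

C, in the Cretaceous; 53.1 million years to E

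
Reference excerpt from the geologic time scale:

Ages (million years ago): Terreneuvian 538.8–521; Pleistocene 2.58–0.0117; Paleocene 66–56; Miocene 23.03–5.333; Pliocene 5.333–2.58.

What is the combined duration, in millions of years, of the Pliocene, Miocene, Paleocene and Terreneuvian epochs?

48.25 million years

Each duration: Pliocene = 2.753; Miocene = 17.697; Paleocene = 10; Terreneuvian = 17.8.
Sum: 2.753 + 17.697 + 10 + 17.8 = 48.25 Myr.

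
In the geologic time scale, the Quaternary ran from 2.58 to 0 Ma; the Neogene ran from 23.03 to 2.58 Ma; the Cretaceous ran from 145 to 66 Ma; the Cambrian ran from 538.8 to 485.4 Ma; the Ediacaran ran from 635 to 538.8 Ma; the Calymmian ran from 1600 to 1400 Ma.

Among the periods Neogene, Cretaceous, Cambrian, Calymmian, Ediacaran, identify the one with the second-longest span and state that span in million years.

Start − end for each: Neogene 23.03 − 2.58 = 20.45; Cretaceous 145 − 66 = 79; Cambrian 538.8 − 485.4 = 53.4; Calymmian 1600 − 1400 = 200; Ediacaran 635 − 538.8 = 96.2.
Ranking these from longest: Calymmian > Ediacaran > Cretaceous > Cambrian > Neogene.
Position 2 in that ranking is Ediacaran, which lasted 96.2 Myr.

Ediacaran, 96.2 million years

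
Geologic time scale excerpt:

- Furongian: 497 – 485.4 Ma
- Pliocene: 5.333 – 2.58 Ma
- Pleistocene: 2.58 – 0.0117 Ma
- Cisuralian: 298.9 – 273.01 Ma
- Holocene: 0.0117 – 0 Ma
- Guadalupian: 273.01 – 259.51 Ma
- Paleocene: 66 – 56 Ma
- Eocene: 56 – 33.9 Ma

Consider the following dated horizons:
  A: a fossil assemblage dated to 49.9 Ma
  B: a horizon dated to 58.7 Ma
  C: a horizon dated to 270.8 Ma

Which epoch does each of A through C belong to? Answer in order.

A — Eocene; B — Paleocene; C — Guadalupian

Match each age against the start–end ranges in the excerpt: A = 49.9 Ma → Eocene (56–33.9); B = 58.7 Ma → Paleocene (66–56); C = 270.8 Ma → Guadalupian (273.01–259.51).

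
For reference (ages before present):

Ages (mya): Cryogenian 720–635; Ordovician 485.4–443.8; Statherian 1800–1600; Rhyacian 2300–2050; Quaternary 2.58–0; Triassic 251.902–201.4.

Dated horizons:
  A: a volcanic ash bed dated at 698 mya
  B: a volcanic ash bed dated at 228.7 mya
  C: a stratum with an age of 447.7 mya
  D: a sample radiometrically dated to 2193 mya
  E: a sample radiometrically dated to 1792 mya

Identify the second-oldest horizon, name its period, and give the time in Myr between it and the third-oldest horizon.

Larger Ma means older, so oldest first: D 2193 > E 1792 > A 698 > C 447.7 > B 228.7.
Counting 2 along gives E (1792 Ma); the excerpt puts that inside the Statherian, 1800–1600 Ma.
Next in line is A (698 Ma), and 1792 − 698 = 1094 Myr.

E, in the Statherian; 1094 million years to A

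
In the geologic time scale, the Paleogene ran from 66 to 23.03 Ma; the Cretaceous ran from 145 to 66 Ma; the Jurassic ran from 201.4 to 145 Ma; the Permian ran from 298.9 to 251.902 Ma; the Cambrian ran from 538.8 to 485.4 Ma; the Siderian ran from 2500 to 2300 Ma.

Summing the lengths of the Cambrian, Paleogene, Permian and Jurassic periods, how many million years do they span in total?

Duration is start − end for each: (538.8 − 485.4) + (66 − 23.03) + (298.9 − 251.902) + (201.4 − 145).
That is 53.4 + 42.97 + 46.998 + 56.4, which totals 199.768 million years.

199.768 million years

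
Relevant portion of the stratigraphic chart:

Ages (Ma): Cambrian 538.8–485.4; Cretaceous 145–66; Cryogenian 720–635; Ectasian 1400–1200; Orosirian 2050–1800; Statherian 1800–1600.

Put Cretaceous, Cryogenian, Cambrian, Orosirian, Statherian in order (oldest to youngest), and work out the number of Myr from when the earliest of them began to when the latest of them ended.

Orosirian, Statherian, Cryogenian, Cambrian, Cretaceous; total span 1984 Myr

From the excerpt: Cretaceous 145–66; Cryogenian 720–635; Cambrian 538.8–485.4; Orosirian 2050–1800; Statherian 1800–1600 (Ma).
Larger Ma is earlier, so the oldest is Orosirian and the youngest is Cretaceous; oldest to youngest: Orosirian, Statherian, Cryogenian, Cambrian, Cretaceous.
Oldest start 2050 minus youngest end 66 gives 1984 Myr overall.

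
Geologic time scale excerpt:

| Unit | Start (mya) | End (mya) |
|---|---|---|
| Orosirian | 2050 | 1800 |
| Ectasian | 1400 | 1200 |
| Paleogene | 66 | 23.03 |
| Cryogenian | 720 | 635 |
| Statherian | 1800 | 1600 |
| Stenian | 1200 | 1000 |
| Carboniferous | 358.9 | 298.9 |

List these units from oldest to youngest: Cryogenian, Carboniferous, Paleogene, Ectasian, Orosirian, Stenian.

Orosirian, Ectasian, Stenian, Cryogenian, Carboniferous, Paleogene

Sorting by start age (descending Ma, since larger Ma = older): Orosirian began 2050, Ectasian began 1400, Stenian began 1200, Cryogenian began 720, Carboniferous began 358.9, Paleogene began 66.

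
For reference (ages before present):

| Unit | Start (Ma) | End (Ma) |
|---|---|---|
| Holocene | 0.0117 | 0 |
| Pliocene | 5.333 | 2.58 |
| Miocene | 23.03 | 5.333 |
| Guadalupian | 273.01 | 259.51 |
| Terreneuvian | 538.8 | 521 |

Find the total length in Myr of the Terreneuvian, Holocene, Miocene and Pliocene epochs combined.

38.2617 million years

Each duration: Terreneuvian = 17.8; Holocene = 0.0117; Miocene = 17.697; Pliocene = 2.753.
Sum: 17.8 + 0.0117 + 17.697 + 2.753 = 38.2617 Myr.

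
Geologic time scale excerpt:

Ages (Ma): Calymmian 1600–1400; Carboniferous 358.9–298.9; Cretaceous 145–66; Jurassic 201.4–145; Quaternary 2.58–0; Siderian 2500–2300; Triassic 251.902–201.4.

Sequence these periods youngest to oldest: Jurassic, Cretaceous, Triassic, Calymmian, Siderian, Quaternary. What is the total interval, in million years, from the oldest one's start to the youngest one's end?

From the excerpt: Jurassic 201.4–145; Cretaceous 145–66; Triassic 251.902–201.4; Calymmian 1600–1400; Siderian 2500–2300; Quaternary 2.58–0 (Ma).
Larger Ma is earlier, so the oldest is Siderian and the youngest is Quaternary; youngest to oldest: Quaternary, Cretaceous, Jurassic, Triassic, Calymmian, Siderian.
Oldest start 2500 minus youngest end 0 gives 2500 Myr overall.

Quaternary, Cretaceous, Jurassic, Triassic, Calymmian, Siderian; total span 2500 Myr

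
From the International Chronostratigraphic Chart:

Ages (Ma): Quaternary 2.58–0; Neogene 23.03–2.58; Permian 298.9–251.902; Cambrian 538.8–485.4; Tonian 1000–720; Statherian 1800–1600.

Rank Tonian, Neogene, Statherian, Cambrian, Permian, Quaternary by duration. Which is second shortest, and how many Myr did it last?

Neogene, 20.45 million years

Start − end for each: Tonian 1000 − 720 = 280; Neogene 23.03 − 2.58 = 20.45; Statherian 1800 − 1600 = 200; Cambrian 538.8 − 485.4 = 53.4; Permian 298.9 − 251.902 = 46.998; Quaternary 2.58 − 0 = 2.58.
Ranking these from shortest: Quaternary < Neogene < Permian < Cambrian < Statherian < Tonian.
Position 2 in that ranking is Neogene, which lasted 20.45 Myr.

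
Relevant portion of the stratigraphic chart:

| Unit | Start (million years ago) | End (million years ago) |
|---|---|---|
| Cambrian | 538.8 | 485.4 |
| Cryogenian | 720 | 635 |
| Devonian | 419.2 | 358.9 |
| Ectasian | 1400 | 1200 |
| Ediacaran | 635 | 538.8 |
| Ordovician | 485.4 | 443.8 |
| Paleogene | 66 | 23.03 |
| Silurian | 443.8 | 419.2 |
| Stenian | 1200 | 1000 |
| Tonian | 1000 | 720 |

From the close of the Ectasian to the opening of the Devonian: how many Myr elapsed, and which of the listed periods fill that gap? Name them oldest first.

780.8 million years; Stenian, Tonian, Cryogenian, Ediacaran, Cambrian, Ordovician, Silurian

The Ectasian closes at 1200 Ma and the Devonian opens at 419.2 Ma, so the interval is 1200 − 419.2 = 780.8 Myr.
A period fits inside if it starts at or after 1200 Ma and ends at or before 419.2 Ma; oldest first that gives Stenian, Tonian, Cryogenian, Ediacaran, Cambrian, Ordovician, Silurian.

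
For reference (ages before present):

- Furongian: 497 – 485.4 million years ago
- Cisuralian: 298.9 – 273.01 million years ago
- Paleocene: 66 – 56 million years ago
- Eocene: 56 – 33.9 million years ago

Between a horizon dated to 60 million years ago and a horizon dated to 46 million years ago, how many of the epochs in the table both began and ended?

The older date is 60 Ma and the younger is 46 Ma.
No epoch both begins after 60 Ma and ends before 46 Ma, so the count is 0.

0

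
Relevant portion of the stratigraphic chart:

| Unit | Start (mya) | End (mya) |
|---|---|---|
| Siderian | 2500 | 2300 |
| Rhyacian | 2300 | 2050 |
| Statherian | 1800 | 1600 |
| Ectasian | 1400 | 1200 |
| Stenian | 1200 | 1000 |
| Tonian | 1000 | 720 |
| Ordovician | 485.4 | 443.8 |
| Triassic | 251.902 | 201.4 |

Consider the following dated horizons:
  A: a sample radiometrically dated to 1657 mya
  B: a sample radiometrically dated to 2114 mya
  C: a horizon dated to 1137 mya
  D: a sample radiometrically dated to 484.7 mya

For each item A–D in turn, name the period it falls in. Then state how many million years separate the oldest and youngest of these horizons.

Match each age against the start–end ranges in the excerpt: A = 1657 Ma → Statherian (1800–1600); B = 2114 Ma → Rhyacian (2300–2050); C = 1137 Ma → Stenian (1200–1000); D = 484.7 Ma → Ordovician (485.4–443.8).
The largest age is 2114 Ma and the smallest is 484.7 Ma; their difference is 1629.3 Myr.

A — Statherian; B — Rhyacian; C — Stenian; D — Ordovician; span 1629.3 million years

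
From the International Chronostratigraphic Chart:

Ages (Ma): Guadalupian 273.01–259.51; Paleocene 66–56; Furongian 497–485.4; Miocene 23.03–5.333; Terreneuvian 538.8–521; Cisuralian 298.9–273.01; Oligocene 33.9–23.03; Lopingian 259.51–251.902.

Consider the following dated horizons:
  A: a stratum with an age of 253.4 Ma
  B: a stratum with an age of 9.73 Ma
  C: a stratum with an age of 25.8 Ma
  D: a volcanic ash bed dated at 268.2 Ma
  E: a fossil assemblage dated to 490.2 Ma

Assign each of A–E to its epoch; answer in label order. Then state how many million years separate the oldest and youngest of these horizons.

A: 253.4 Ma lies in 259.51–251.902 Ma, so Lopingian.
B: 9.73 Ma lies in 23.03–5.333 Ma, so Miocene.
C: 25.8 Ma lies in 33.9–23.03 Ma, so Oligocene.
D: 268.2 Ma lies in 273.01–259.51 Ma, so Guadalupian.
E: 490.2 Ma lies in 497–485.4 Ma, so Furongian.
Oldest = 490.2 Ma, youngest = 9.73 Ma → span 480.47 Myr.

A — Lopingian; B — Miocene; C — Oligocene; D — Guadalupian; E — Furongian; span 480.47 million years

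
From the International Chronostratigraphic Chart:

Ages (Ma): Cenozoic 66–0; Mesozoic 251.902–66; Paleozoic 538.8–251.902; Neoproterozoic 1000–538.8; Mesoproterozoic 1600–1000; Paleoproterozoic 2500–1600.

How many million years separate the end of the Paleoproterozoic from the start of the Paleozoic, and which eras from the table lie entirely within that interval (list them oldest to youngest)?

1061.2 million years; Mesoproterozoic, Neoproterozoic

The Paleoproterozoic closes at 1600 Ma and the Paleozoic opens at 538.8 Ma, so the interval is 1600 − 538.8 = 1061.2 Myr.
An era fits inside if it starts at or after 1600 Ma and ends at or before 538.8 Ma; oldest first that gives Mesoproterozoic, Neoproterozoic.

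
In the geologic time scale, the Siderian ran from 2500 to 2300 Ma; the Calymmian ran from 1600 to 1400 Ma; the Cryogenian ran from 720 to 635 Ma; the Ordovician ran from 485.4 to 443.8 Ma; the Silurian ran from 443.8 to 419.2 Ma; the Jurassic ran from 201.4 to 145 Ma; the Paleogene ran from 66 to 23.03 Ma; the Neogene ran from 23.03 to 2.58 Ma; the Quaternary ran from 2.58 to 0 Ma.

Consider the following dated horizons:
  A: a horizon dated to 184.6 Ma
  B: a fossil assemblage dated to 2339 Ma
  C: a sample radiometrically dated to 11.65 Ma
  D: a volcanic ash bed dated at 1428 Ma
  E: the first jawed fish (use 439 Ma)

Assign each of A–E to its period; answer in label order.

Match each age against the start–end ranges in the excerpt: A = 184.6 Ma → Jurassic (201.4–145); B = 2339 Ma → Siderian (2500–2300); C = 11.65 Ma → Neogene (23.03–2.58); D = 1428 Ma → Calymmian (1600–1400); E = 439 Ma → Silurian (443.8–419.2).

A — Jurassic; B — Siderian; C — Neogene; D — Calymmian; E — Silurian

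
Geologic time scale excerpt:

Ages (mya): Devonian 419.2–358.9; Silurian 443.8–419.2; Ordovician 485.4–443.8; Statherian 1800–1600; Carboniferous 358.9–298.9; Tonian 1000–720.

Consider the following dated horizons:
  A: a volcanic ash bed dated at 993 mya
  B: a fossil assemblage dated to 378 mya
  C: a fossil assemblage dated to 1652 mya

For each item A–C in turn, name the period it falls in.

A — Tonian; B — Devonian; C — Statherian

Match each age against the start–end ranges in the excerpt: A = 993 Ma → Tonian (1000–720); B = 378 Ma → Devonian (419.2–358.9); C = 1652 Ma → Statherian (1800–1600).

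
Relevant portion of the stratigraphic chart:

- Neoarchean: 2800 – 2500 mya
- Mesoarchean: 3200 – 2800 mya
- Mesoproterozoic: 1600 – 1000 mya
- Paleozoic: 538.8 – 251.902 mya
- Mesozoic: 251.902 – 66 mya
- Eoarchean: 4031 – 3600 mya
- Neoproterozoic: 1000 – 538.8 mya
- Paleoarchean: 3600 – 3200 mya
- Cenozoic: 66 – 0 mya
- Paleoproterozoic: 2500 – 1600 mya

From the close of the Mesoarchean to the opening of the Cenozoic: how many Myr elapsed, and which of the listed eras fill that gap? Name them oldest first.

The Mesoarchean closes at 2800 Ma and the Cenozoic opens at 66 Ma, so the interval is 2800 − 66 = 2734 Myr.
An era fits inside if it starts at or after 2800 Ma and ends at or before 66 Ma; oldest first that gives Neoarchean, Paleoproterozoic, Mesoproterozoic, Neoproterozoic, Paleozoic, Mesozoic.

2734 million years; Neoarchean, Paleoproterozoic, Mesoproterozoic, Neoproterozoic, Paleozoic, Mesozoic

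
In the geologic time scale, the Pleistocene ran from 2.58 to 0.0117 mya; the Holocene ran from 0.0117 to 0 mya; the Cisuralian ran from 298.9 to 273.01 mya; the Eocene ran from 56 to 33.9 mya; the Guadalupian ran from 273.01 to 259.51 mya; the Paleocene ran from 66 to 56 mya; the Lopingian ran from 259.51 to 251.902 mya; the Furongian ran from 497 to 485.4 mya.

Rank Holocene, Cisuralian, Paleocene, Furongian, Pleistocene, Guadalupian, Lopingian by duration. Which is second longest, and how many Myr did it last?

Guadalupian, 13.5 million years

Durations: Holocene 0.0117; Cisuralian 25.89; Paleocene 10; Furongian 11.6; Pleistocene 2.5683; Guadalupian 13.5; Lopingian 7.608 Myr.
Sorted longest-first: Cisuralian (25.89), Guadalupian (13.5), Furongian (11.6), Paleocene (10), Lopingian (7.608), Pleistocene (2.5683), Holocene (0.0117).
The second longest is Guadalupian at 13.5 Myr.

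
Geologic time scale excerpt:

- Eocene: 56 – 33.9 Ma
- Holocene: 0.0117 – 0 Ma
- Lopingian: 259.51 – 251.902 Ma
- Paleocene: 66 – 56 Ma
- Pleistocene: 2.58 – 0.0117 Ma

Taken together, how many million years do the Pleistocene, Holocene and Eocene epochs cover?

Duration is start − end for each: (2.58 − 0.0117) + (0.0117 − 0) + (56 − 33.9).
That is 2.5683 + 0.0117 + 22.1, which totals 24.68 million years.

24.68 million years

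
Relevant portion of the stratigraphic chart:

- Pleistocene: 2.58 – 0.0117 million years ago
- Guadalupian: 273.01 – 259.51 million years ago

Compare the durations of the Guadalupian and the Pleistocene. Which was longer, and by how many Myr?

Guadalupian: 273.01 − 259.51 = 13.5 Myr.
Pleistocene: 2.58 − 0.0117 = 2.5683 Myr.
Difference: 13.5 − 2.5683 = 10.9317 Myr, so the Guadalupian was longer.

Guadalupian, by 10.9317 million years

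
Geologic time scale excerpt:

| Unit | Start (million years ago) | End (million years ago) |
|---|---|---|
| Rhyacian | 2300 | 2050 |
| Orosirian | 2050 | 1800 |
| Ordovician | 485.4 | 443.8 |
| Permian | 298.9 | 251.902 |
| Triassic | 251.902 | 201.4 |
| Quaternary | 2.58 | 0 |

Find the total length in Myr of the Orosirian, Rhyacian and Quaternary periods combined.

Each duration: Orosirian = 250; Rhyacian = 250; Quaternary = 2.58.
Sum: 250 + 250 + 2.58 = 502.58 Myr.

502.58 million years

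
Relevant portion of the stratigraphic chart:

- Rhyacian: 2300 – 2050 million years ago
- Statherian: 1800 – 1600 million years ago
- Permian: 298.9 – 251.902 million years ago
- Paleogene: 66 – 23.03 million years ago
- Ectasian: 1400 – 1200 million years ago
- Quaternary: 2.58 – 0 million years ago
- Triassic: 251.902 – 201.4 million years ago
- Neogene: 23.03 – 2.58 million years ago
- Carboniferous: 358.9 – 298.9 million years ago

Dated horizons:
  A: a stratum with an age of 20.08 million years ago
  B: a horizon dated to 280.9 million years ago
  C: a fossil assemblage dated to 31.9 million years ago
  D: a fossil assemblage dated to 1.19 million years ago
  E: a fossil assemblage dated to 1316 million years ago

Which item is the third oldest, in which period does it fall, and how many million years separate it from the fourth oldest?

C, in the Paleogene; 11.82 million years to A

Sorted oldest-first by Ma: E (1316), B (280.9), C (31.9), A (20.08), D (1.19).
The third oldest is C at 31.9 Ma, which lies in 66–23.03 Ma: the Paleogene.
The fourth oldest is A at 20.08 Ma; separation = |31.9 − 20.08| = 11.82 Myr.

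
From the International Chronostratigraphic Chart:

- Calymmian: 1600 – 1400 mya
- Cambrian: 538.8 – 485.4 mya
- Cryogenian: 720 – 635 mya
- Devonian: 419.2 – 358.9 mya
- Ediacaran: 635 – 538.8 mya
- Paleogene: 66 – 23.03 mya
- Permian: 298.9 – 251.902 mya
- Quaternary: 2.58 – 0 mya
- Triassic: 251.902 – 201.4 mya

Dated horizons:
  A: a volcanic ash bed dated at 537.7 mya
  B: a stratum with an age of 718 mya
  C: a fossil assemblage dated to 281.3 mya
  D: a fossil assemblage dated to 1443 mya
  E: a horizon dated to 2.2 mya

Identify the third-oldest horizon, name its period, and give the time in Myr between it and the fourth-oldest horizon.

A, in the Cambrian; 256.4 million years to C

Sorted oldest-first by Ma: D (1443), B (718), A (537.7), C (281.3), E (2.2).
The third oldest is A at 537.7 Ma, which lies in 538.8–485.4 Ma: the Cambrian.
The fourth oldest is C at 281.3 Ma; separation = |537.7 − 281.3| = 256.4 Myr.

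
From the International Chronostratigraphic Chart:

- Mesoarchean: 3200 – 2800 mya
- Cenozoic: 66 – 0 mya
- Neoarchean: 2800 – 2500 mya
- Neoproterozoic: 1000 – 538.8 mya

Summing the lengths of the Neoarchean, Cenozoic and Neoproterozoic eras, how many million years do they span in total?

827.2 million years

Duration is start − end for each: (2800 − 2500) + (66 − 0) + (1000 − 538.8).
That is 300 + 66 + 461.2, which totals 827.2 million years.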